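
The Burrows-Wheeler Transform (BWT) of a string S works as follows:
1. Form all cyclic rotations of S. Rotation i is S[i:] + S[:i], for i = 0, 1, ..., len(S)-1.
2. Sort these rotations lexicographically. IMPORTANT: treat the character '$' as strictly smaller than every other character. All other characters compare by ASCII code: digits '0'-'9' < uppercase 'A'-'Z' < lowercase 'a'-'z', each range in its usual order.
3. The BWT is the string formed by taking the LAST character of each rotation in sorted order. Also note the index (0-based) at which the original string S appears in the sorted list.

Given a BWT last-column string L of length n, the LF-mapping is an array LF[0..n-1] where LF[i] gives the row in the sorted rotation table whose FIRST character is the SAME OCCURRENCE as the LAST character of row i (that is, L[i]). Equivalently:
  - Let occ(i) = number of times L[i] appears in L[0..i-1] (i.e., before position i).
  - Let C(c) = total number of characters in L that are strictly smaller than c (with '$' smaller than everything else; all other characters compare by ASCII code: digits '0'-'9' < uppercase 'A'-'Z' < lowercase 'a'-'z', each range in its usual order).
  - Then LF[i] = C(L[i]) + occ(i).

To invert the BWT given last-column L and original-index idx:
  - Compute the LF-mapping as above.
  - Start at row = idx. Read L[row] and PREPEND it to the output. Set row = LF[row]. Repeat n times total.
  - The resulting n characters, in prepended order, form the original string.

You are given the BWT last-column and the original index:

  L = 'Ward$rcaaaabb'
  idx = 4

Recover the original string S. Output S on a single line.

Answer: abracadabraW$

Derivation:
LF mapping: 1 2 11 10 0 12 9 3 4 5 6 7 8
Walk LF starting at row 4, prepending L[row]:
  step 1: row=4, L[4]='$', prepend. Next row=LF[4]=0
  step 2: row=0, L[0]='W', prepend. Next row=LF[0]=1
  step 3: row=1, L[1]='a', prepend. Next row=LF[1]=2
  step 4: row=2, L[2]='r', prepend. Next row=LF[2]=11
  step 5: row=11, L[11]='b', prepend. Next row=LF[11]=7
  step 6: row=7, L[7]='a', prepend. Next row=LF[7]=3
  step 7: row=3, L[3]='d', prepend. Next row=LF[3]=10
  step 8: row=10, L[10]='a', prepend. Next row=LF[10]=6
  step 9: row=6, L[6]='c', prepend. Next row=LF[6]=9
  step 10: row=9, L[9]='a', prepend. Next row=LF[9]=5
  step 11: row=5, L[5]='r', prepend. Next row=LF[5]=12
  step 12: row=12, L[12]='b', prepend. Next row=LF[12]=8
  step 13: row=8, L[8]='a', prepend. Next row=LF[8]=4
Reversed output: abracadabraW$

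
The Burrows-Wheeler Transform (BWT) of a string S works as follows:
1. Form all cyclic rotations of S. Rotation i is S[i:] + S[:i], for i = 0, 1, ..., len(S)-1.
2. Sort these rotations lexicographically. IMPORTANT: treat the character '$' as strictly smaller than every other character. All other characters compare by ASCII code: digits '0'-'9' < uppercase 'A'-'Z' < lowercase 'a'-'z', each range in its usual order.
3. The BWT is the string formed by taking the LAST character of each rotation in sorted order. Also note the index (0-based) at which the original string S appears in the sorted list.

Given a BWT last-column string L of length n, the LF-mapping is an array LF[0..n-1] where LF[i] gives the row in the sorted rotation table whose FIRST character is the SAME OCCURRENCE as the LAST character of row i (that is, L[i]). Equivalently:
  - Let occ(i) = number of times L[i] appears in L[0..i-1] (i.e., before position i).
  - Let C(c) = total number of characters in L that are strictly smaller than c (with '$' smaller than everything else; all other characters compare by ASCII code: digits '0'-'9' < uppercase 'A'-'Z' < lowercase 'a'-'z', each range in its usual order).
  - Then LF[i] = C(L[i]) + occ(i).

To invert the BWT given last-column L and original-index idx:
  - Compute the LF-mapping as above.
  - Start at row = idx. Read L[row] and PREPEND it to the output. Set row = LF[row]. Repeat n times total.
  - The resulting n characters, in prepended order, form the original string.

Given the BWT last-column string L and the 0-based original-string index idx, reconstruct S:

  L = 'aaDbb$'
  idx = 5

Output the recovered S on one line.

Answer: bbaDa$

Derivation:
LF mapping: 2 3 1 4 5 0
Walk LF starting at row 5, prepending L[row]:
  step 1: row=5, L[5]='$', prepend. Next row=LF[5]=0
  step 2: row=0, L[0]='a', prepend. Next row=LF[0]=2
  step 3: row=2, L[2]='D', prepend. Next row=LF[2]=1
  step 4: row=1, L[1]='a', prepend. Next row=LF[1]=3
  step 5: row=3, L[3]='b', prepend. Next row=LF[3]=4
  step 6: row=4, L[4]='b', prepend. Next row=LF[4]=5
Reversed output: bbaDa$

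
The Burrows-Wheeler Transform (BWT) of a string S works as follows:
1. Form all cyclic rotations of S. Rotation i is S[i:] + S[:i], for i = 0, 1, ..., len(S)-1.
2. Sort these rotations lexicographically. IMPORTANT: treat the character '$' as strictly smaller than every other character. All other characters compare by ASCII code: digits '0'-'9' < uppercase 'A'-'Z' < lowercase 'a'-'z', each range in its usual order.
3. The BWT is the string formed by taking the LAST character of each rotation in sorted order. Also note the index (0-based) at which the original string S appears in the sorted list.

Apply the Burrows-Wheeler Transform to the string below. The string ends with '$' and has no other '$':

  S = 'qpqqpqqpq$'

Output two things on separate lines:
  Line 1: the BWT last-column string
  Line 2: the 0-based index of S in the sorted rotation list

All 10 rotations (rotation i = S[i:]+S[:i]):
  rot[0] = qpqqpqqpq$
  rot[1] = pqqpqqpq$q
  rot[2] = qqpqqpq$qp
  rot[3] = qpqqpq$qpq
  rot[4] = pqqpq$qpqq
  rot[5] = qqpq$qpqqp
  rot[6] = qpq$qpqqpq
  rot[7] = pq$qpqqpqq
  rot[8] = q$qpqqpqqp
  rot[9] = $qpqqpqqpq
Sorted (with $ < everything):
  sorted[0] = $qpqqpqqpq  (last char: 'q')
  sorted[1] = pq$qpqqpqq  (last char: 'q')
  sorted[2] = pqqpq$qpqq  (last char: 'q')
  sorted[3] = pqqpqqpq$q  (last char: 'q')
  sorted[4] = q$qpqqpqqp  (last char: 'p')
  sorted[5] = qpq$qpqqpq  (last char: 'q')
  sorted[6] = qpqqpq$qpq  (last char: 'q')
  sorted[7] = qpqqpqqpq$  (last char: '$')
  sorted[8] = qqpq$qpqqp  (last char: 'p')
  sorted[9] = qqpqqpq$qp  (last char: 'p')
Last column: qqqqpqq$pp
Original string S is at sorted index 7

Answer: qqqqpqq$pp
7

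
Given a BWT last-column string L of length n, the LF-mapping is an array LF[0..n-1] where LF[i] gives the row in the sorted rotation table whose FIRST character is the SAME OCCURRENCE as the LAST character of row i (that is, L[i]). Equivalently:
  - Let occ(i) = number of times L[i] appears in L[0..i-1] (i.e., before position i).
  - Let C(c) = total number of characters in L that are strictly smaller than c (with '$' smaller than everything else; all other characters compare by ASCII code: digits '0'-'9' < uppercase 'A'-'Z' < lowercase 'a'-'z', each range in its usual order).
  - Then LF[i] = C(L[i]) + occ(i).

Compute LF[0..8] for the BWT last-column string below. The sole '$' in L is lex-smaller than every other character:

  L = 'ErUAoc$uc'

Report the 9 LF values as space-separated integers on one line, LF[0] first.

Answer: 2 7 3 1 6 4 0 8 5

Derivation:
Char counts: '$':1, 'A':1, 'E':1, 'U':1, 'c':2, 'o':1, 'r':1, 'u':1
C (first-col start): C('$')=0, C('A')=1, C('E')=2, C('U')=3, C('c')=4, C('o')=6, C('r')=7, C('u')=8
L[0]='E': occ=0, LF[0]=C('E')+0=2+0=2
L[1]='r': occ=0, LF[1]=C('r')+0=7+0=7
L[2]='U': occ=0, LF[2]=C('U')+0=3+0=3
L[3]='A': occ=0, LF[3]=C('A')+0=1+0=1
L[4]='o': occ=0, LF[4]=C('o')+0=6+0=6
L[5]='c': occ=0, LF[5]=C('c')+0=4+0=4
L[6]='$': occ=0, LF[6]=C('$')+0=0+0=0
L[7]='u': occ=0, LF[7]=C('u')+0=8+0=8
L[8]='c': occ=1, LF[8]=C('c')+1=4+1=5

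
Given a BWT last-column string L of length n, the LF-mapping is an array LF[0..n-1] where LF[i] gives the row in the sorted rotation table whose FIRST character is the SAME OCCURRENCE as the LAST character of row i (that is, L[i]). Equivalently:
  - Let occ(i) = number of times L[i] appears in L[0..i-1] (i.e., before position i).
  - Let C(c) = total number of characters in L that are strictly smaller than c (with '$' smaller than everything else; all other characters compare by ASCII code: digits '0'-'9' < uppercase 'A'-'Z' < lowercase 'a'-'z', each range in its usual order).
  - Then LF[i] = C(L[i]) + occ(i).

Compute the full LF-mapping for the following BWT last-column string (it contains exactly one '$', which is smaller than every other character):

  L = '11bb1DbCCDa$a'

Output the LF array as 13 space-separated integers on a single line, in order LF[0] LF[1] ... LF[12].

Answer: 1 2 10 11 3 6 12 4 5 7 8 0 9

Derivation:
Char counts: '$':1, '1':3, 'C':2, 'D':2, 'a':2, 'b':3
C (first-col start): C('$')=0, C('1')=1, C('C')=4, C('D')=6, C('a')=8, C('b')=10
L[0]='1': occ=0, LF[0]=C('1')+0=1+0=1
L[1]='1': occ=1, LF[1]=C('1')+1=1+1=2
L[2]='b': occ=0, LF[2]=C('b')+0=10+0=10
L[3]='b': occ=1, LF[3]=C('b')+1=10+1=11
L[4]='1': occ=2, LF[4]=C('1')+2=1+2=3
L[5]='D': occ=0, LF[5]=C('D')+0=6+0=6
L[6]='b': occ=2, LF[6]=C('b')+2=10+2=12
L[7]='C': occ=0, LF[7]=C('C')+0=4+0=4
L[8]='C': occ=1, LF[8]=C('C')+1=4+1=5
L[9]='D': occ=1, LF[9]=C('D')+1=6+1=7
L[10]='a': occ=0, LF[10]=C('a')+0=8+0=8
L[11]='$': occ=0, LF[11]=C('$')+0=0+0=0
L[12]='a': occ=1, LF[12]=C('a')+1=8+1=9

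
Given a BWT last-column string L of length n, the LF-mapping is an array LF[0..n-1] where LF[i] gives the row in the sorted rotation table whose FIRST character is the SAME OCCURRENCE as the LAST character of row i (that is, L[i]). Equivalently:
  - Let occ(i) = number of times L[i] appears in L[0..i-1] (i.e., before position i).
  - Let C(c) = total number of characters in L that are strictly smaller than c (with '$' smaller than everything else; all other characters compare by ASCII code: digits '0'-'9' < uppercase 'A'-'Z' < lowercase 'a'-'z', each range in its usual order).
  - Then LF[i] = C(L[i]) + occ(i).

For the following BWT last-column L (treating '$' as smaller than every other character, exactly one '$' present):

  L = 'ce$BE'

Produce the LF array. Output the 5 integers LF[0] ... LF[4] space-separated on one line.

Answer: 3 4 0 1 2

Derivation:
Char counts: '$':1, 'B':1, 'E':1, 'c':1, 'e':1
C (first-col start): C('$')=0, C('B')=1, C('E')=2, C('c')=3, C('e')=4
L[0]='c': occ=0, LF[0]=C('c')+0=3+0=3
L[1]='e': occ=0, LF[1]=C('e')+0=4+0=4
L[2]='$': occ=0, LF[2]=C('$')+0=0+0=0
L[3]='B': occ=0, LF[3]=C('B')+0=1+0=1
L[4]='E': occ=0, LF[4]=C('E')+0=2+0=2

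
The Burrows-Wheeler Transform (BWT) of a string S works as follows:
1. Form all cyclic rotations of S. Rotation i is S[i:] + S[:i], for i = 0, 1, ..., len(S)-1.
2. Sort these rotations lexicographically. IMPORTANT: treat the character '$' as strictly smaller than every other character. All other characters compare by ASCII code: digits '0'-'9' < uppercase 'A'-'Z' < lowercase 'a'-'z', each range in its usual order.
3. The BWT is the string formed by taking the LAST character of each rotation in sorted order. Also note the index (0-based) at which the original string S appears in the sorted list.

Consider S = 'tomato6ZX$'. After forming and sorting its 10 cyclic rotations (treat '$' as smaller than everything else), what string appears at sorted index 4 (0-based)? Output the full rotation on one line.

Answer: ato6ZX$tom

Derivation:
All 10 rotations (rotation i = S[i:]+S[:i]):
  rot[0] = tomato6ZX$
  rot[1] = omato6ZX$t
  rot[2] = mato6ZX$to
  rot[3] = ato6ZX$tom
  rot[4] = to6ZX$toma
  rot[5] = o6ZX$tomat
  rot[6] = 6ZX$tomato
  rot[7] = ZX$tomato6
  rot[8] = X$tomato6Z
  rot[9] = $tomato6ZX
Sorted (with $ < everything):
  sorted[0] = $tomato6ZX
  sorted[1] = 6ZX$tomato
  sorted[2] = X$tomato6Z
  sorted[3] = ZX$tomato6
  sorted[4] = ato6ZX$tom
  sorted[5] = mato6ZX$to
  sorted[6] = o6ZX$tomat
  sorted[7] = omato6ZX$t
  sorted[8] = to6ZX$toma
  sorted[9] = tomato6ZX$
sorted[4] = ato6ZX$tom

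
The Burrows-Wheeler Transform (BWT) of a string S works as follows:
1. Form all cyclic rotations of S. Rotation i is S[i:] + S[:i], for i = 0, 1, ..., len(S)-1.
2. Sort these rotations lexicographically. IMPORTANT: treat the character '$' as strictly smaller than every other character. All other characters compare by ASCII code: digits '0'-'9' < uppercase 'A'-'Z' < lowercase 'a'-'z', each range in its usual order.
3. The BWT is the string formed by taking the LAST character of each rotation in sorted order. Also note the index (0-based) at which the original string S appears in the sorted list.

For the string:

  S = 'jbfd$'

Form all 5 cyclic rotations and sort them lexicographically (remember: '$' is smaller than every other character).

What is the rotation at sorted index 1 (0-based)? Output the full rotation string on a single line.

Answer: bfd$j

Derivation:
All 5 rotations (rotation i = S[i:]+S[:i]):
  rot[0] = jbfd$
  rot[1] = bfd$j
  rot[2] = fd$jb
  rot[3] = d$jbf
  rot[4] = $jbfd
Sorted (with $ < everything):
  sorted[0] = $jbfd
  sorted[1] = bfd$j
  sorted[2] = d$jbf
  sorted[3] = fd$jb
  sorted[4] = jbfd$
sorted[1] = bfd$j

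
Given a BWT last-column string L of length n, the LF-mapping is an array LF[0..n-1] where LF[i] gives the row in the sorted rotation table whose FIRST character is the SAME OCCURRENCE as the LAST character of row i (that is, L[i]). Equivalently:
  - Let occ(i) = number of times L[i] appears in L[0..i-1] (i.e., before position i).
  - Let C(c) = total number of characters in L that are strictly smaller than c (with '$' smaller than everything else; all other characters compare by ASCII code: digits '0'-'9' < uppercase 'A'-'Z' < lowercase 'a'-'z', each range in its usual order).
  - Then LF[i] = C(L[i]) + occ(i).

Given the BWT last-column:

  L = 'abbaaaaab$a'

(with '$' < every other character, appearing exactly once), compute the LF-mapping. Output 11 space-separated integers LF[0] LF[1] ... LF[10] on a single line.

Answer: 1 8 9 2 3 4 5 6 10 0 7

Derivation:
Char counts: '$':1, 'a':7, 'b':3
C (first-col start): C('$')=0, C('a')=1, C('b')=8
L[0]='a': occ=0, LF[0]=C('a')+0=1+0=1
L[1]='b': occ=0, LF[1]=C('b')+0=8+0=8
L[2]='b': occ=1, LF[2]=C('b')+1=8+1=9
L[3]='a': occ=1, LF[3]=C('a')+1=1+1=2
L[4]='a': occ=2, LF[4]=C('a')+2=1+2=3
L[5]='a': occ=3, LF[5]=C('a')+3=1+3=4
L[6]='a': occ=4, LF[6]=C('a')+4=1+4=5
L[7]='a': occ=5, LF[7]=C('a')+5=1+5=6
L[8]='b': occ=2, LF[8]=C('b')+2=8+2=10
L[9]='$': occ=0, LF[9]=C('$')+0=0+0=0
L[10]='a': occ=6, LF[10]=C('a')+6=1+6=7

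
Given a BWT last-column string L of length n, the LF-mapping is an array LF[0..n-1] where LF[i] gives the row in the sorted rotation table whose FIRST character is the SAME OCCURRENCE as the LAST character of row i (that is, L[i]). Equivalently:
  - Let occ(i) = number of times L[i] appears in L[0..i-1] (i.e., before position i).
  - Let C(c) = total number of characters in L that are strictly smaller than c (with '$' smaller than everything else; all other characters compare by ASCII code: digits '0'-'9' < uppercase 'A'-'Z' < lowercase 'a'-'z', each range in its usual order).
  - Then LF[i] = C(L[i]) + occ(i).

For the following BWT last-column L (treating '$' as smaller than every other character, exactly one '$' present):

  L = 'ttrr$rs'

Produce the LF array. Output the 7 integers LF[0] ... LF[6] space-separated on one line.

Char counts: '$':1, 'r':3, 's':1, 't':2
C (first-col start): C('$')=0, C('r')=1, C('s')=4, C('t')=5
L[0]='t': occ=0, LF[0]=C('t')+0=5+0=5
L[1]='t': occ=1, LF[1]=C('t')+1=5+1=6
L[2]='r': occ=0, LF[2]=C('r')+0=1+0=1
L[3]='r': occ=1, LF[3]=C('r')+1=1+1=2
L[4]='$': occ=0, LF[4]=C('$')+0=0+0=0
L[5]='r': occ=2, LF[5]=C('r')+2=1+2=3
L[6]='s': occ=0, LF[6]=C('s')+0=4+0=4

Answer: 5 6 1 2 0 3 4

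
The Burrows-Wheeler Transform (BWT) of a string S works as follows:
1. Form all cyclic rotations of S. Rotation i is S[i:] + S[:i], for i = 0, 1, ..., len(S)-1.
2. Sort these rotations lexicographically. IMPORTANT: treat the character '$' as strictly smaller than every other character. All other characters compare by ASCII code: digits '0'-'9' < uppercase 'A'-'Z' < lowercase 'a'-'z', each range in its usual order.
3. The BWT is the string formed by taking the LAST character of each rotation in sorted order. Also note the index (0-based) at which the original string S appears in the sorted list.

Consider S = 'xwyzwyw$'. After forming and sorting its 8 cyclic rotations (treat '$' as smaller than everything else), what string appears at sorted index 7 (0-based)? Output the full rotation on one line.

All 8 rotations (rotation i = S[i:]+S[:i]):
  rot[0] = xwyzwyw$
  rot[1] = wyzwyw$x
  rot[2] = yzwyw$xw
  rot[3] = zwyw$xwy
  rot[4] = wyw$xwyz
  rot[5] = yw$xwyzw
  rot[6] = w$xwyzwy
  rot[7] = $xwyzwyw
Sorted (with $ < everything):
  sorted[0] = $xwyzwyw
  sorted[1] = w$xwyzwy
  sorted[2] = wyw$xwyz
  sorted[3] = wyzwyw$x
  sorted[4] = xwyzwyw$
  sorted[5] = yw$xwyzw
  sorted[6] = yzwyw$xw
  sorted[7] = zwyw$xwy
sorted[7] = zwyw$xwy

Answer: zwyw$xwy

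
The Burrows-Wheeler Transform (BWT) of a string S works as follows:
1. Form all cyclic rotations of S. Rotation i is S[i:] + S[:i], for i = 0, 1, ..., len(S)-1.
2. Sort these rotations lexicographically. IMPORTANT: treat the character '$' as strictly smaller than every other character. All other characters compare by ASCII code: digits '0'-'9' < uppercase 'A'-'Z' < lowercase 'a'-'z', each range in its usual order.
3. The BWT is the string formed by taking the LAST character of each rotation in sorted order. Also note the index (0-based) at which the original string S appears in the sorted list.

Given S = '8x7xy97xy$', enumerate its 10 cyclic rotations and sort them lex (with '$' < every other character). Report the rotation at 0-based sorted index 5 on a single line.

Answer: x7xy97xy$8

Derivation:
All 10 rotations (rotation i = S[i:]+S[:i]):
  rot[0] = 8x7xy97xy$
  rot[1] = x7xy97xy$8
  rot[2] = 7xy97xy$8x
  rot[3] = xy97xy$8x7
  rot[4] = y97xy$8x7x
  rot[5] = 97xy$8x7xy
  rot[6] = 7xy$8x7xy9
  rot[7] = xy$8x7xy97
  rot[8] = y$8x7xy97x
  rot[9] = $8x7xy97xy
Sorted (with $ < everything):
  sorted[0] = $8x7xy97xy
  sorted[1] = 7xy$8x7xy9
  sorted[2] = 7xy97xy$8x
  sorted[3] = 8x7xy97xy$
  sorted[4] = 97xy$8x7xy
  sorted[5] = x7xy97xy$8
  sorted[6] = xy$8x7xy97
  sorted[7] = xy97xy$8x7
  sorted[8] = y$8x7xy97x
  sorted[9] = y97xy$8x7x
sorted[5] = x7xy97xy$8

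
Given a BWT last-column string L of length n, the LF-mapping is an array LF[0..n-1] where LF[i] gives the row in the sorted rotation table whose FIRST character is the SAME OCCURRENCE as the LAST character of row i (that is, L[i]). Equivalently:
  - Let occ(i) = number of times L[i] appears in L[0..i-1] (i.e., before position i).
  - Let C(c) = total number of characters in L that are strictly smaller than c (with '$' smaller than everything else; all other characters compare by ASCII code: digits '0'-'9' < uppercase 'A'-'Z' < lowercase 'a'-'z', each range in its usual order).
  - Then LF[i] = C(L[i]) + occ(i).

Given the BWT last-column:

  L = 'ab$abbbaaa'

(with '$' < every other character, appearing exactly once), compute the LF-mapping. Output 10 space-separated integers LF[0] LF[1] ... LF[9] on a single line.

Char counts: '$':1, 'a':5, 'b':4
C (first-col start): C('$')=0, C('a')=1, C('b')=6
L[0]='a': occ=0, LF[0]=C('a')+0=1+0=1
L[1]='b': occ=0, LF[1]=C('b')+0=6+0=6
L[2]='$': occ=0, LF[2]=C('$')+0=0+0=0
L[3]='a': occ=1, LF[3]=C('a')+1=1+1=2
L[4]='b': occ=1, LF[4]=C('b')+1=6+1=7
L[5]='b': occ=2, LF[5]=C('b')+2=6+2=8
L[6]='b': occ=3, LF[6]=C('b')+3=6+3=9
L[7]='a': occ=2, LF[7]=C('a')+2=1+2=3
L[8]='a': occ=3, LF[8]=C('a')+3=1+3=4
L[9]='a': occ=4, LF[9]=C('a')+4=1+4=5

Answer: 1 6 0 2 7 8 9 3 4 5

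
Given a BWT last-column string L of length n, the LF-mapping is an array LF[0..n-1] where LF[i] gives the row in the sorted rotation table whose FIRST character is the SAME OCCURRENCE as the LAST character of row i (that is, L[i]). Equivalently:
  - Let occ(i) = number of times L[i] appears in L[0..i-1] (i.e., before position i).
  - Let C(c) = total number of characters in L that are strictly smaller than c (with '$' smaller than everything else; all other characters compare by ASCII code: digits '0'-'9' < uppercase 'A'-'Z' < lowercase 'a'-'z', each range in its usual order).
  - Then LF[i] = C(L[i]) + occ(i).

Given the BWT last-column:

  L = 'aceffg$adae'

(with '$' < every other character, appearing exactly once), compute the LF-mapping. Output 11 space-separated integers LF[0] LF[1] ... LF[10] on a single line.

Char counts: '$':1, 'a':3, 'c':1, 'd':1, 'e':2, 'f':2, 'g':1
C (first-col start): C('$')=0, C('a')=1, C('c')=4, C('d')=5, C('e')=6, C('f')=8, C('g')=10
L[0]='a': occ=0, LF[0]=C('a')+0=1+0=1
L[1]='c': occ=0, LF[1]=C('c')+0=4+0=4
L[2]='e': occ=0, LF[2]=C('e')+0=6+0=6
L[3]='f': occ=0, LF[3]=C('f')+0=8+0=8
L[4]='f': occ=1, LF[4]=C('f')+1=8+1=9
L[5]='g': occ=0, LF[5]=C('g')+0=10+0=10
L[6]='$': occ=0, LF[6]=C('$')+0=0+0=0
L[7]='a': occ=1, LF[7]=C('a')+1=1+1=2
L[8]='d': occ=0, LF[8]=C('d')+0=5+0=5
L[9]='a': occ=2, LF[9]=C('a')+2=1+2=3
L[10]='e': occ=1, LF[10]=C('e')+1=6+1=7

Answer: 1 4 6 8 9 10 0 2 5 3 7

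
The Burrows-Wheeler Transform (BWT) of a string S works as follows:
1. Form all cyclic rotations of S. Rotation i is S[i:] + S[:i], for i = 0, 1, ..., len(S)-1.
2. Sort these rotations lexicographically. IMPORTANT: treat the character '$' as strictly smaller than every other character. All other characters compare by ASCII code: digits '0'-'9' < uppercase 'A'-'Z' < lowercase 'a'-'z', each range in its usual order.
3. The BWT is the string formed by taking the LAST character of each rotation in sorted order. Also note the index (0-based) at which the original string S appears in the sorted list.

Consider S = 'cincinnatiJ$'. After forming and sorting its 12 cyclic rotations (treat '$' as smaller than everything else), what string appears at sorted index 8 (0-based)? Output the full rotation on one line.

All 12 rotations (rotation i = S[i:]+S[:i]):
  rot[0] = cincinnatiJ$
  rot[1] = incinnatiJ$c
  rot[2] = ncinnatiJ$ci
  rot[3] = cinnatiJ$cin
  rot[4] = innatiJ$cinc
  rot[5] = nnatiJ$cinci
  rot[6] = natiJ$cincin
  rot[7] = atiJ$cincinn
  rot[8] = tiJ$cincinna
  rot[9] = iJ$cincinnat
  rot[10] = J$cincinnati
  rot[11] = $cincinnatiJ
Sorted (with $ < everything):
  sorted[0] = $cincinnatiJ
  sorted[1] = J$cincinnati
  sorted[2] = atiJ$cincinn
  sorted[3] = cincinnatiJ$
  sorted[4] = cinnatiJ$cin
  sorted[5] = iJ$cincinnat
  sorted[6] = incinnatiJ$c
  sorted[7] = innatiJ$cinc
  sorted[8] = natiJ$cincin
  sorted[9] = ncinnatiJ$ci
  sorted[10] = nnatiJ$cinci
  sorted[11] = tiJ$cincinna
sorted[8] = natiJ$cincin

Answer: natiJ$cincin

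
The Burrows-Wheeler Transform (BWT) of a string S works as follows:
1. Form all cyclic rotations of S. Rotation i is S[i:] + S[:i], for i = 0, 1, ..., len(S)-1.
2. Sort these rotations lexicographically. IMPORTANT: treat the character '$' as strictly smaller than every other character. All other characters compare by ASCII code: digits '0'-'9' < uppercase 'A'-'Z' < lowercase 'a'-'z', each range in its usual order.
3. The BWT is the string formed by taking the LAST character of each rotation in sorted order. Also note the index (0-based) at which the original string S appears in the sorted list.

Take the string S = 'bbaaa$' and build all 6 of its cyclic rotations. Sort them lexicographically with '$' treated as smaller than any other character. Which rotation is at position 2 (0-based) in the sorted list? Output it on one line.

Answer: aa$bba

Derivation:
All 6 rotations (rotation i = S[i:]+S[:i]):
  rot[0] = bbaaa$
  rot[1] = baaa$b
  rot[2] = aaa$bb
  rot[3] = aa$bba
  rot[4] = a$bbaa
  rot[5] = $bbaaa
Sorted (with $ < everything):
  sorted[0] = $bbaaa
  sorted[1] = a$bbaa
  sorted[2] = aa$bba
  sorted[3] = aaa$bb
  sorted[4] = baaa$b
  sorted[5] = bbaaa$
sorted[2] = aa$bba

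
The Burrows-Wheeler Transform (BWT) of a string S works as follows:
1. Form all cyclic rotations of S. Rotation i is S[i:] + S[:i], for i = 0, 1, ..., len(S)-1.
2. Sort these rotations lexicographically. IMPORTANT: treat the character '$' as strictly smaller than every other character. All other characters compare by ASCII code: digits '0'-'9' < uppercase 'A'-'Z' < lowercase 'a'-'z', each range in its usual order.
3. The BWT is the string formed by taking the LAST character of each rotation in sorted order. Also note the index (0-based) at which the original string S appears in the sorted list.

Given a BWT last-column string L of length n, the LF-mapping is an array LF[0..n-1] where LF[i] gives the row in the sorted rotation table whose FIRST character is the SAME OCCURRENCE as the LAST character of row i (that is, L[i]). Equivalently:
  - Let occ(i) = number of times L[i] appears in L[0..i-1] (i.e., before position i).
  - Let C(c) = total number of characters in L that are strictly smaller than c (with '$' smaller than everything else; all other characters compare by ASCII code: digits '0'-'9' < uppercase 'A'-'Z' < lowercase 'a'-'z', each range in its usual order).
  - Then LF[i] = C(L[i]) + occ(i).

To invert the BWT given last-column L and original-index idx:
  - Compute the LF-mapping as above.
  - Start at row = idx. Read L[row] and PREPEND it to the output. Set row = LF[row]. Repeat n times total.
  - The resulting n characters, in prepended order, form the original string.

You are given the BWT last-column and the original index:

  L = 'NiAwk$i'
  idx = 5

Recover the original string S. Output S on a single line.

LF mapping: 2 3 1 6 5 0 4
Walk LF starting at row 5, prepending L[row]:
  step 1: row=5, L[5]='$', prepend. Next row=LF[5]=0
  step 2: row=0, L[0]='N', prepend. Next row=LF[0]=2
  step 3: row=2, L[2]='A', prepend. Next row=LF[2]=1
  step 4: row=1, L[1]='i', prepend. Next row=LF[1]=3
  step 5: row=3, L[3]='w', prepend. Next row=LF[3]=6
  step 6: row=6, L[6]='i', prepend. Next row=LF[6]=4
  step 7: row=4, L[4]='k', prepend. Next row=LF[4]=5
Reversed output: kiwiAN$

Answer: kiwiAN$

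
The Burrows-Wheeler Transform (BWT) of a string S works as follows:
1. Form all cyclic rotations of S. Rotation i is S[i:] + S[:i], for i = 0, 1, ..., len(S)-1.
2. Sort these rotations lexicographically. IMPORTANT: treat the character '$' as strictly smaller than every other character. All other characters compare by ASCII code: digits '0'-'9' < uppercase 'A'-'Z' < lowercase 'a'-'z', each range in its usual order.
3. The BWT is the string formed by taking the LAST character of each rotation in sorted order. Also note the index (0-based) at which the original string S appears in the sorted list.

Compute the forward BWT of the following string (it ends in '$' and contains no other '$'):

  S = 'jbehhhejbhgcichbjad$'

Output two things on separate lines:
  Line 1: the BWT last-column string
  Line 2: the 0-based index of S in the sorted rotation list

All 20 rotations (rotation i = S[i:]+S[:i]):
  rot[0] = jbehhhejbhgcichbjad$
  rot[1] = behhhejbhgcichbjad$j
  rot[2] = ehhhejbhgcichbjad$jb
  rot[3] = hhhejbhgcichbjad$jbe
  rot[4] = hhejbhgcichbjad$jbeh
  rot[5] = hejbhgcichbjad$jbehh
  rot[6] = ejbhgcichbjad$jbehhh
  rot[7] = jbhgcichbjad$jbehhhe
  rot[8] = bhgcichbjad$jbehhhej
  rot[9] = hgcichbjad$jbehhhejb
  rot[10] = gcichbjad$jbehhhejbh
  rot[11] = cichbjad$jbehhhejbhg
  rot[12] = ichbjad$jbehhhejbhgc
  rot[13] = chbjad$jbehhhejbhgci
  rot[14] = hbjad$jbehhhejbhgcic
  rot[15] = bjad$jbehhhejbhgcich
  rot[16] = jad$jbehhhejbhgcichb
  rot[17] = ad$jbehhhejbhgcichbj
  rot[18] = d$jbehhhejbhgcichbja
  rot[19] = $jbehhhejbhgcichbjad
Sorted (with $ < everything):
  sorted[0] = $jbehhhejbhgcichbjad  (last char: 'd')
  sorted[1] = ad$jbehhhejbhgcichbj  (last char: 'j')
  sorted[2] = behhhejbhgcichbjad$j  (last char: 'j')
  sorted[3] = bhgcichbjad$jbehhhej  (last char: 'j')
  sorted[4] = bjad$jbehhhejbhgcich  (last char: 'h')
  sorted[5] = chbjad$jbehhhejbhgci  (last char: 'i')
  sorted[6] = cichbjad$jbehhhejbhg  (last char: 'g')
  sorted[7] = d$jbehhhejbhgcichbja  (last char: 'a')
  sorted[8] = ehhhejbhgcichbjad$jb  (last char: 'b')
  sorted[9] = ejbhgcichbjad$jbehhh  (last char: 'h')
  sorted[10] = gcichbjad$jbehhhejbh  (last char: 'h')
  sorted[11] = hbjad$jbehhhejbhgcic  (last char: 'c')
  sorted[12] = hejbhgcichbjad$jbehh  (last char: 'h')
  sorted[13] = hgcichbjad$jbehhhejb  (last char: 'b')
  sorted[14] = hhejbhgcichbjad$jbeh  (last char: 'h')
  sorted[15] = hhhejbhgcichbjad$jbe  (last char: 'e')
  sorted[16] = ichbjad$jbehhhejbhgc  (last char: 'c')
  sorted[17] = jad$jbehhhejbhgcichb  (last char: 'b')
  sorted[18] = jbehhhejbhgcichbjad$  (last char: '$')
  sorted[19] = jbhgcichbjad$jbehhhe  (last char: 'e')
Last column: djjjhigabhhchbhecb$e
Original string S is at sorted index 18

Answer: djjjhigabhhchbhecb$e
18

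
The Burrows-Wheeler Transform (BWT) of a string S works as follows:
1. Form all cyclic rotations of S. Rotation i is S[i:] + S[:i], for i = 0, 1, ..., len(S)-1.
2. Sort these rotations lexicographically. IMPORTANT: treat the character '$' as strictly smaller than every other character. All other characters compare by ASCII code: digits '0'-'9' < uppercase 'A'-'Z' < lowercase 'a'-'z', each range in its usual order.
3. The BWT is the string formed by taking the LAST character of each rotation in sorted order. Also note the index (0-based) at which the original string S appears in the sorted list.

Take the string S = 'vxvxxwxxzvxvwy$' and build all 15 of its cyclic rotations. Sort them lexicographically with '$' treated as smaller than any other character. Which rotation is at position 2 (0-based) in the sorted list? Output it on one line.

All 15 rotations (rotation i = S[i:]+S[:i]):
  rot[0] = vxvxxwxxzvxvwy$
  rot[1] = xvxxwxxzvxvwy$v
  rot[2] = vxxwxxzvxvwy$vx
  rot[3] = xxwxxzvxvwy$vxv
  rot[4] = xwxxzvxvwy$vxvx
  rot[5] = wxxzvxvwy$vxvxx
  rot[6] = xxzvxvwy$vxvxxw
  rot[7] = xzvxvwy$vxvxxwx
  rot[8] = zvxvwy$vxvxxwxx
  rot[9] = vxvwy$vxvxxwxxz
  rot[10] = xvwy$vxvxxwxxzv
  rot[11] = vwy$vxvxxwxxzvx
  rot[12] = wy$vxvxxwxxzvxv
  rot[13] = y$vxvxxwxxzvxvw
  rot[14] = $vxvxxwxxzvxvwy
Sorted (with $ < everything):
  sorted[0] = $vxvxxwxxzvxvwy
  sorted[1] = vwy$vxvxxwxxzvx
  sorted[2] = vxvwy$vxvxxwxxz
  sorted[3] = vxvxxwxxzvxvwy$
  sorted[4] = vxxwxxzvxvwy$vx
  sorted[5] = wxxzvxvwy$vxvxx
  sorted[6] = wy$vxvxxwxxzvxv
  sorted[7] = xvwy$vxvxxwxxzv
  sorted[8] = xvxxwxxzvxvwy$v
  sorted[9] = xwxxzvxvwy$vxvx
  sorted[10] = xxwxxzvxvwy$vxv
  sorted[11] = xxzvxvwy$vxvxxw
  sorted[12] = xzvxvwy$vxvxxwx
  sorted[13] = y$vxvxxwxxzvxvw
  sorted[14] = zvxvwy$vxvxxwxx
sorted[2] = vxvwy$vxvxxwxxz

Answer: vxvwy$vxvxxwxxz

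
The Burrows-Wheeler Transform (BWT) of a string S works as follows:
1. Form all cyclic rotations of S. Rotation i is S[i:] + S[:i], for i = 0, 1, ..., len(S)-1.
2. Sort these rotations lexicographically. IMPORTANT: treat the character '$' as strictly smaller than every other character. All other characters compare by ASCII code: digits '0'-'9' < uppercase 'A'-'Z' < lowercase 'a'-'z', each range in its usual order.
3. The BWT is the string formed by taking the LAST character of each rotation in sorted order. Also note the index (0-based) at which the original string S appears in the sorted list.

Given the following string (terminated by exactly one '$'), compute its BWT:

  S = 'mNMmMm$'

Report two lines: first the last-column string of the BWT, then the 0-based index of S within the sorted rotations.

Answer: mmNmMM$
6

Derivation:
All 7 rotations (rotation i = S[i:]+S[:i]):
  rot[0] = mNMmMm$
  rot[1] = NMmMm$m
  rot[2] = MmMm$mN
  rot[3] = mMm$mNM
  rot[4] = Mm$mNMm
  rot[5] = m$mNMmM
  rot[6] = $mNMmMm
Sorted (with $ < everything):
  sorted[0] = $mNMmMm  (last char: 'm')
  sorted[1] = Mm$mNMm  (last char: 'm')
  sorted[2] = MmMm$mN  (last char: 'N')
  sorted[3] = NMmMm$m  (last char: 'm')
  sorted[4] = m$mNMmM  (last char: 'M')
  sorted[5] = mMm$mNM  (last char: 'M')
  sorted[6] = mNMmMm$  (last char: '$')
Last column: mmNmMM$
Original string S is at sorted index 6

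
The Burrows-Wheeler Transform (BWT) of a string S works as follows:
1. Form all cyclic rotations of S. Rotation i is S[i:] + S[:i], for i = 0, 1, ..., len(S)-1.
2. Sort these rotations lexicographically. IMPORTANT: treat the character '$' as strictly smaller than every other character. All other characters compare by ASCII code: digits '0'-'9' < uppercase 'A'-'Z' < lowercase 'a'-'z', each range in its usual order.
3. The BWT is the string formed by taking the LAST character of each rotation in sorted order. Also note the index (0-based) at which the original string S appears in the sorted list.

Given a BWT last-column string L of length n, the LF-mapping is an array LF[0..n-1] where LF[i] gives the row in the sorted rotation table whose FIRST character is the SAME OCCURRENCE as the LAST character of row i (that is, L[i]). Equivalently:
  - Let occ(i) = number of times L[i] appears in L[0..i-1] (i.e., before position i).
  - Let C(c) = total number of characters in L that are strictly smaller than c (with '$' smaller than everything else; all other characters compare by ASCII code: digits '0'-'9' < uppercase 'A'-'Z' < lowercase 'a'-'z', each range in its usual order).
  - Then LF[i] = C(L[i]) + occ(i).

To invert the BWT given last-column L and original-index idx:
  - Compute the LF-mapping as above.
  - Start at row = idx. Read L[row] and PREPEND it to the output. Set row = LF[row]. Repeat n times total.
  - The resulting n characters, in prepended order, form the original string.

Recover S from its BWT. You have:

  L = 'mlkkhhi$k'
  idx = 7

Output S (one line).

LF mapping: 8 7 4 5 1 2 3 0 6
Walk LF starting at row 7, prepending L[row]:
  step 1: row=7, L[7]='$', prepend. Next row=LF[7]=0
  step 2: row=0, L[0]='m', prepend. Next row=LF[0]=8
  step 3: row=8, L[8]='k', prepend. Next row=LF[8]=6
  step 4: row=6, L[6]='i', prepend. Next row=LF[6]=3
  step 5: row=3, L[3]='k', prepend. Next row=LF[3]=5
  step 6: row=5, L[5]='h', prepend. Next row=LF[5]=2
  step 7: row=2, L[2]='k', prepend. Next row=LF[2]=4
  step 8: row=4, L[4]='h', prepend. Next row=LF[4]=1
  step 9: row=1, L[1]='l', prepend. Next row=LF[1]=7
Reversed output: lhkhkikm$

Answer: lhkhkikm$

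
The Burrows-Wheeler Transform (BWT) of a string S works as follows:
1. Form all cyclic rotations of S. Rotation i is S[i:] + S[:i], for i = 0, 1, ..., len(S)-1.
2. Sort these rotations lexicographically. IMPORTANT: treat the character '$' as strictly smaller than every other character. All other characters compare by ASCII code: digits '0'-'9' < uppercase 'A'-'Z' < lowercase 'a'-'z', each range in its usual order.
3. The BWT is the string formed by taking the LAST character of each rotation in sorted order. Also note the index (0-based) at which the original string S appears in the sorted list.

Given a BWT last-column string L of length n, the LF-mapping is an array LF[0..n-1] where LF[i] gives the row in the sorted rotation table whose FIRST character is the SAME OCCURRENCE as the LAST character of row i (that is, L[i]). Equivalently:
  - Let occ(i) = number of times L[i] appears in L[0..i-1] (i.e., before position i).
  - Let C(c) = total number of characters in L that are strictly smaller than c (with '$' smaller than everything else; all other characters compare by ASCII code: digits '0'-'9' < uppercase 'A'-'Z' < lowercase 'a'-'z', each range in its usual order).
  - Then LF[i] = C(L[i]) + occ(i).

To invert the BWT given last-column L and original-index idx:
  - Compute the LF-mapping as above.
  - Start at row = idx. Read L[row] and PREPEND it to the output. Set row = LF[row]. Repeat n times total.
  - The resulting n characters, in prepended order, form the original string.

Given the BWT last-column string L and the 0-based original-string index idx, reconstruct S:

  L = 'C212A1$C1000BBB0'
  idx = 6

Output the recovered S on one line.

LF mapping: 14 8 5 9 10 6 0 15 7 1 2 3 11 12 13 4
Walk LF starting at row 6, prepending L[row]:
  step 1: row=6, L[6]='$', prepend. Next row=LF[6]=0
  step 2: row=0, L[0]='C', prepend. Next row=LF[0]=14
  step 3: row=14, L[14]='B', prepend. Next row=LF[14]=13
  step 4: row=13, L[13]='B', prepend. Next row=LF[13]=12
  step 5: row=12, L[12]='B', prepend. Next row=LF[12]=11
  step 6: row=11, L[11]='0', prepend. Next row=LF[11]=3
  step 7: row=3, L[3]='2', prepend. Next row=LF[3]=9
  step 8: row=9, L[9]='0', prepend. Next row=LF[9]=1
  step 9: row=1, L[1]='2', prepend. Next row=LF[1]=8
  step 10: row=8, L[8]='1', prepend. Next row=LF[8]=7
  step 11: row=7, L[7]='C', prepend. Next row=LF[7]=15
  step 12: row=15, L[15]='0', prepend. Next row=LF[15]=4
  step 13: row=4, L[4]='A', prepend. Next row=LF[4]=10
  step 14: row=10, L[10]='0', prepend. Next row=LF[10]=2
  step 15: row=2, L[2]='1', prepend. Next row=LF[2]=5
  step 16: row=5, L[5]='1', prepend. Next row=LF[5]=6
Reversed output: 110A0C12020BBBC$

Answer: 110A0C12020BBBC$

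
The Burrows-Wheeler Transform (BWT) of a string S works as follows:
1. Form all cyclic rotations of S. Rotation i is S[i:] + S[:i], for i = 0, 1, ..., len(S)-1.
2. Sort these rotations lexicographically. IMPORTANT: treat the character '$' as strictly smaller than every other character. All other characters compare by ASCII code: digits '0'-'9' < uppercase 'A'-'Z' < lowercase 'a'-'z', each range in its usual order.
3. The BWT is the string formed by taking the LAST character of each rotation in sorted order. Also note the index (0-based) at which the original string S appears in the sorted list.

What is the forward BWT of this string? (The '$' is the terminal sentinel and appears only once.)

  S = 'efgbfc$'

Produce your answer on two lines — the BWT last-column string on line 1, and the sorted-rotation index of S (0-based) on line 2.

All 7 rotations (rotation i = S[i:]+S[:i]):
  rot[0] = efgbfc$
  rot[1] = fgbfc$e
  rot[2] = gbfc$ef
  rot[3] = bfc$efg
  rot[4] = fc$efgb
  rot[5] = c$efgbf
  rot[6] = $efgbfc
Sorted (with $ < everything):
  sorted[0] = $efgbfc  (last char: 'c')
  sorted[1] = bfc$efg  (last char: 'g')
  sorted[2] = c$efgbf  (last char: 'f')
  sorted[3] = efgbfc$  (last char: '$')
  sorted[4] = fc$efgb  (last char: 'b')
  sorted[5] = fgbfc$e  (last char: 'e')
  sorted[6] = gbfc$ef  (last char: 'f')
Last column: cgf$bef
Original string S is at sorted index 3

Answer: cgf$bef
3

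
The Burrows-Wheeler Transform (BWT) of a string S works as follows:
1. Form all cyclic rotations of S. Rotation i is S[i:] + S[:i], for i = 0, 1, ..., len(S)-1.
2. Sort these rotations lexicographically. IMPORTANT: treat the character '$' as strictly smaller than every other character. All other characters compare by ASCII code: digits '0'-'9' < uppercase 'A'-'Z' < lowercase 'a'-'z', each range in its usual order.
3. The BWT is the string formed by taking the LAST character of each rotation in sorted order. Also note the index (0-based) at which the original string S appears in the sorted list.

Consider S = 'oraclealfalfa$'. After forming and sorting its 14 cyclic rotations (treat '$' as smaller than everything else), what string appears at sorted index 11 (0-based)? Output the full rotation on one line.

All 14 rotations (rotation i = S[i:]+S[:i]):
  rot[0] = oraclealfalfa$
  rot[1] = raclealfalfa$o
  rot[2] = aclealfalfa$or
  rot[3] = clealfalfa$ora
  rot[4] = lealfalfa$orac
  rot[5] = ealfalfa$oracl
  rot[6] = alfalfa$oracle
  rot[7] = lfalfa$oraclea
  rot[8] = falfa$oracleal
  rot[9] = alfa$oraclealf
  rot[10] = lfa$oraclealfa
  rot[11] = fa$oraclealfal
  rot[12] = a$oraclealfalf
  rot[13] = $oraclealfalfa
Sorted (with $ < everything):
  sorted[0] = $oraclealfalfa
  sorted[1] = a$oraclealfalf
  sorted[2] = aclealfalfa$or
  sorted[3] = alfa$oraclealf
  sorted[4] = alfalfa$oracle
  sorted[5] = clealfalfa$ora
  sorted[6] = ealfalfa$oracl
  sorted[7] = fa$oraclealfal
  sorted[8] = falfa$oracleal
  sorted[9] = lealfalfa$orac
  sorted[10] = lfa$oraclealfa
  sorted[11] = lfalfa$oraclea
  sorted[12] = oraclealfalfa$
  sorted[13] = raclealfalfa$o
sorted[11] = lfalfa$oraclea

Answer: lfalfa$oraclea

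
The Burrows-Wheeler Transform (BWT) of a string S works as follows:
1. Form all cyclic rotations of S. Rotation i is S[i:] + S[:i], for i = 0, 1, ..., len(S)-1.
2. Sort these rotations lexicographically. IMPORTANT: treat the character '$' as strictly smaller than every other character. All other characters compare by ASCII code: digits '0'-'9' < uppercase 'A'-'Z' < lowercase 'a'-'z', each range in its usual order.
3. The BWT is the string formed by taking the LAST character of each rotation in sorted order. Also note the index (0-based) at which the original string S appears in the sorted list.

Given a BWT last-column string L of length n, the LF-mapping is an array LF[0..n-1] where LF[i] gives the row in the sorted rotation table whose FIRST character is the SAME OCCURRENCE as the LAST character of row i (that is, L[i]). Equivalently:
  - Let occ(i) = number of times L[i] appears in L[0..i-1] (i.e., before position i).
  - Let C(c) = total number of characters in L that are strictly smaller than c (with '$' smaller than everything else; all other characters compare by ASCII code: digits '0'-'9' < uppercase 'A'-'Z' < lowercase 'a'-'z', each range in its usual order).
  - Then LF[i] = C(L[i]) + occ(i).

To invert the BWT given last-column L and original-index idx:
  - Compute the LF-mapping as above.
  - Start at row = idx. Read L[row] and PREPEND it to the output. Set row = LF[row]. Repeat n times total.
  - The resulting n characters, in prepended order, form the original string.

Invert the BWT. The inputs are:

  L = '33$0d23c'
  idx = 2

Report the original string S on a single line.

Answer: 23cd303$

Derivation:
LF mapping: 3 4 0 1 7 2 5 6
Walk LF starting at row 2, prepending L[row]:
  step 1: row=2, L[2]='$', prepend. Next row=LF[2]=0
  step 2: row=0, L[0]='3', prepend. Next row=LF[0]=3
  step 3: row=3, L[3]='0', prepend. Next row=LF[3]=1
  step 4: row=1, L[1]='3', prepend. Next row=LF[1]=4
  step 5: row=4, L[4]='d', prepend. Next row=LF[4]=7
  step 6: row=7, L[7]='c', prepend. Next row=LF[7]=6
  step 7: row=6, L[6]='3', prepend. Next row=LF[6]=5
  step 8: row=5, L[5]='2', prepend. Next row=LF[5]=2
Reversed output: 23cd303$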